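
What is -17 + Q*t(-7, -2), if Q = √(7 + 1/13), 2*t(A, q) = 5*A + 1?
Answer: -17 - 34*√299/13 ≈ -62.224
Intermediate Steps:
t(A, q) = ½ + 5*A/2 (t(A, q) = (5*A + 1)/2 = (1 + 5*A)/2 = ½ + 5*A/2)
Q = 2*√299/13 (Q = √(7 + 1/13) = √(92/13) = 2*√299/13 ≈ 2.6602)
-17 + Q*t(-7, -2) = -17 + (2*√299/13)*(½ + (5/2)*(-7)) = -17 + (2*√299/13)*(½ - 35/2) = -17 + (2*√299/13)*(-17) = -17 - 34*√299/13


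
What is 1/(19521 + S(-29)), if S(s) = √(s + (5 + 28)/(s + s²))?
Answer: 15851052/309428409607 - 2*I*√4773545/309428409607 ≈ 5.1227e-5 - 1.4122e-8*I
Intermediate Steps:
S(s) = √(s + 33/(s + s²))
1/(19521 + S(-29)) = 1/(19521 + √((33 + (-29)²*(1 - 29))/((-29)*(1 - 29)))) = 1/(19521 + √(-1/29*(33 + 841*(-28))/(-28))) = 1/(19521 + √(-1/29*(-1/28)*(33 - 23548))) = 1/(19521 + √(-1/29*(-1/28)*(-23515))) = 1/(19521 + √(-23515/812)) = 1/(19521 + I*√4773545/406)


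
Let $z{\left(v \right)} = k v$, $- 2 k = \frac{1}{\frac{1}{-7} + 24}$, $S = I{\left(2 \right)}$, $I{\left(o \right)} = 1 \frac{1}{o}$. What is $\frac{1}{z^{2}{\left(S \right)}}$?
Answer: $\frac{446224}{49} \approx 9106.6$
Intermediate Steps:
$I{\left(o \right)} = \frac{1}{o}$
$S = \frac{1}{2} \approx 0.5$
$k = - \frac{7}{334}$ ($k = - \frac{1}{2 \left(\frac{1}{-7} + 24\right)} = - \frac{1}{2 \left(- \frac{1}{7} + 24\right)} = - \frac{1}{2 \cdot \frac{167}{7}} = \left(- \frac{1}{2}\right) \frac{7}{167} = - \frac{7}{334} \approx -0.020958$)
$z{\left(v \right)} = - \frac{7 v}{334}$
$\frac{1}{z^{2}{\left(S \right)}} = \frac{1}{\left(\left(- \frac{7}{334}\right) \frac{1}{2}\right)^{2}} = \frac{1}{\left(- \frac{7}{668}\right)^{2}} = \frac{1}{\frac{49}{446224}} = \frac{446224}{49}$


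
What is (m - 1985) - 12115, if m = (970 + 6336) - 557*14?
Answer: -14592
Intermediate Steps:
m = -492 (m = 7306 - 7798 = -492)
(m - 1985) - 12115 = (-492 - 1985) - 12115 = -2477 - 12115 = -14592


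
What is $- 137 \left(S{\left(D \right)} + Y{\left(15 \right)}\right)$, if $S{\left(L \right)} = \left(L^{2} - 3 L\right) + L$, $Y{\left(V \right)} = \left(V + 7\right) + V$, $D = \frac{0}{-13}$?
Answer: $-5069$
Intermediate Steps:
$D = 0$ ($D = 0 \left(- \frac{1}{13}\right) = 0$)
$Y{\left(V \right)} = 7 + 2 V$ ($Y{\left(V \right)} = \left(7 + V\right) + V = 7 + 2 V$)
$S{\left(L \right)} = L^{2} - 2 L$
$- 137 \left(S{\left(D \right)} + Y{\left(15 \right)}\right) = - 137 \left(0 \left(-2 + 0\right) + \left(7 + 2 \cdot 15\right)\right) = - 137 \left(0 \left(-2\right) + \left(7 + 30\right)\right) = - 137 \left(0 + 37\right) = \left(-137\right) 37 = -5069$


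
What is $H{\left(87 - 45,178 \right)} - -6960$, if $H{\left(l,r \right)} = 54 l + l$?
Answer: $9270$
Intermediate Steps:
$H{\left(l,r \right)} = 55 l$
$H{\left(87 - 45,178 \right)} - -6960 = 55 \left(87 - 45\right) - -6960 = 55 \cdot 42 + 6960 = 2310 + 6960 = 9270$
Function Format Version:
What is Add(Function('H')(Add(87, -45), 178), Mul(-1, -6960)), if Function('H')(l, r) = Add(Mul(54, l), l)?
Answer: 9270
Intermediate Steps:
Function('H')(l, r) = Mul(55, l)
Add(Function('H')(Add(87, -45), 178), Mul(-1, -6960)) = Add(Mul(55, Add(87, -45)), Mul(-1, -6960)) = Add(Mul(55, 42), 6960) = Add(2310, 6960) = 9270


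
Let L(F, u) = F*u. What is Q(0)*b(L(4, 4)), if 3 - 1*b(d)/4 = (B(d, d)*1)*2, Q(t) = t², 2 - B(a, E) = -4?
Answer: 0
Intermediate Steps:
B(a, E) = 6 (B(a, E) = 2 - 1*(-4) = 2 + 4 = 6)
b(d) = -36 (b(d) = 12 - 4*6*1*2 = 12 - 24*2 = 12 - 4*12 = 12 - 48 = -36)
Q(0)*b(L(4, 4)) = 0²*(-36) = 0*(-36) = 0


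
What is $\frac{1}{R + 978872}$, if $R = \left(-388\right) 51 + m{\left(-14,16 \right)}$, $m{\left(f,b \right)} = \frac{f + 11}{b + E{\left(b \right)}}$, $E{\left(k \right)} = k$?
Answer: $\frac{32}{30690685} \approx 1.0427 \cdot 10^{-6}$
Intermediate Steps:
$m{\left(f,b \right)} = \frac{11 + f}{2 b}$ ($m{\left(f,b \right)} = \frac{f + 11}{b + b} = \frac{11 + f}{2 b}$)
$R = - \frac{633219}{32}$ ($R = \left(-388\right) 51 + \frac{11 - 14}{2 \cdot 16} = -19788 + \frac{1}{2} \cdot \frac{1}{16} \left(-3\right) = -19788 - \frac{3}{32} = - \frac{633219}{32} \approx -19788.0$)
$\frac{1}{R + 978872} = \frac{1}{- \frac{633219}{32} + 978872} = \frac{1}{\frac{30690685}{32}} = \frac{32}{30690685}$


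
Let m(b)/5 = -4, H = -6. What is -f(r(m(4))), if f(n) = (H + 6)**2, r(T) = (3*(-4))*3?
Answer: 0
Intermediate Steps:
m(b) = -20 (m(b) = 5*(-4) = -20)
r(T) = -36 (r(T) = -12*3 = -36)
f(n) = 0 (f(n) = (-6 + 6)**2 = 0**2 = 0)
-f(r(m(4))) = -1*0 = 0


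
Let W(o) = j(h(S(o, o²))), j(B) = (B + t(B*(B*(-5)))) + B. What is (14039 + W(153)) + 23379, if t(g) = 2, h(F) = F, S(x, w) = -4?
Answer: 37412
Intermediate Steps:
j(B) = 2 + 2*B (j(B) = (B + 2) + B = (2 + B) + B = 2 + 2*B)
W(o) = -6 (W(o) = 2 + 2*(-4) = 2 - 8 = -6)
(14039 + W(153)) + 23379 = (14039 - 6) + 23379 = 14033 + 23379 = 37412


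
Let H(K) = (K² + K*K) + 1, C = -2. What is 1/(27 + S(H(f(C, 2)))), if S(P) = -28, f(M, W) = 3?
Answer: -1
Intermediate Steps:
H(K) = 1 + 2*K² (H(K) = (K² + K²) + 1 = 2*K² + 1 = 1 + 2*K²)
1/(27 + S(H(f(C, 2)))) = 1/(27 - 28) = 1/(-1) = -1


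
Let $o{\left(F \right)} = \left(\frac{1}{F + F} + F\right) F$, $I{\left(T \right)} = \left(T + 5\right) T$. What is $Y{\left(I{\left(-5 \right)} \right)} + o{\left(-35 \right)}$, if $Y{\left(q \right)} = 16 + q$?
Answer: $\frac{2483}{2} \approx 1241.5$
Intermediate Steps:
$I{\left(T \right)} = T \left(5 + T\right)$ ($I{\left(T \right)} = \left(5 + T\right) T = T \left(5 + T\right)$)
$o{\left(F \right)} = F \left(F + \frac{1}{2 F}\right)$ ($o{\left(F \right)} = \left(\frac{1}{2 F} + F\right) F = \left(F + \frac{1}{2 F}\right) F = F \left(F + \frac{1}{2 F}\right)$)
$Y{\left(I{\left(-5 \right)} \right)} + o{\left(-35 \right)} = \left(16 - 5 \left(5 - 5\right)\right) + \left(\frac{1}{2} + \left(-35\right)^{2}\right) = \left(16 - 0\right) + \left(\frac{1}{2} + 1225\right) = \left(16 + 0\right) + \frac{2451}{2} = 16 + \frac{2451}{2} = \frac{2483}{2}$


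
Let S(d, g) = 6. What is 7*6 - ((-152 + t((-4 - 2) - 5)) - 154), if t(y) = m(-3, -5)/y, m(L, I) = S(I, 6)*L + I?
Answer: 3805/11 ≈ 345.91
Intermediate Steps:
m(L, I) = I + 6*L (m(L, I) = 6*L + I = I + 6*L)
t(y) = -23/y (t(y) = (-5 + 6*(-3))/y = (-5 - 18)/y = -23/y)
7*6 - ((-152 + t((-4 - 2) - 5)) - 154) = 7*6 - ((-152 - 23/((-4 - 2) - 5)) - 154) = 42 - ((-152 - 23/(-6 - 5)) - 154) = 42 - ((-152 - 23/(-11)) - 154) = 42 - ((-152 - 23*(-1/11)) - 154) = 42 - ((-152 + 23/11) - 154) = 42 - (-1649/11 - 154) = 42 - 1*(-3343/11) = 42 + 3343/11 = 3805/11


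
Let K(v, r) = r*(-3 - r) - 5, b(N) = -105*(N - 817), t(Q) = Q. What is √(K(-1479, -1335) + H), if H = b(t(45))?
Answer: I*√1697165 ≈ 1302.8*I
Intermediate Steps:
b(N) = 85785 - 105*N (b(N) = -105*(-817 + N) = 85785 - 105*N)
H = 81060 (H = 85785 - 105*45 = 85785 - 4725 = 81060)
K(v, r) = -5 + r*(-3 - r)
√(K(-1479, -1335) + H) = √((-5 - 1*(-1335)² - 3*(-1335)) + 81060) = √((-5 - 1*1782225 + 4005) + 81060) = √((-5 - 1782225 + 4005) + 81060) = √(-1778225 + 81060) = √(-1697165) = I*√1697165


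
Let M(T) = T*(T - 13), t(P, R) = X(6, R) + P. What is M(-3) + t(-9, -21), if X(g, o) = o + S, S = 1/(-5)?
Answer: 89/5 ≈ 17.800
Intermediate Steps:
S = -1/5 (S = 1*(-1/5) = -1/5 ≈ -0.20000)
X(g, o) = -1/5 + o (X(g, o) = o - 1/5 = -1/5 + o)
t(P, R) = -1/5 + P + R (t(P, R) = (-1/5 + R) + P = -1/5 + P + R)
M(T) = T*(-13 + T)
M(-3) + t(-9, -21) = -3*(-13 - 3) + (-1/5 - 9 - 21) = -3*(-16) - 151/5 = 48 - 151/5 = 89/5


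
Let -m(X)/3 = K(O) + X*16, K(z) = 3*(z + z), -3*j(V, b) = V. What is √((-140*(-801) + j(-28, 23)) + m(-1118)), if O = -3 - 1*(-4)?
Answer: √1492158/3 ≈ 407.18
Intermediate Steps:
j(V, b) = -V/3
O = 1 (O = -3 + 4 = 1)
K(z) = 6*z (K(z) = 3*(2*z) = 6*z)
m(X) = -18 - 48*X (m(X) = -3*(6*1 + X*16) = -3*(6 + 16*X) = -18 - 48*X)
√((-140*(-801) + j(-28, 23)) + m(-1118)) = √((-140*(-801) - ⅓*(-28)) + (-18 - 48*(-1118))) = √((112140 + 28/3) + (-18 + 53664)) = √(336448/3 + 53646) = √(497386/3) = √1492158/3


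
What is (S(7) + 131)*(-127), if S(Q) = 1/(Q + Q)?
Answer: -233045/14 ≈ -16646.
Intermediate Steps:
S(Q) = 1/(2*Q)
(S(7) + 131)*(-127) = ((½)/7 + 131)*(-127) = ((½)*(⅐) + 131)*(-127) = (1/14 + 131)*(-127) = (1835/14)*(-127) = -233045/14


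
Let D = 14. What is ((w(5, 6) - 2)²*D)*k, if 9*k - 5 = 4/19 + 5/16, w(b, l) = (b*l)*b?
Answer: 32179714/171 ≈ 1.8819e+5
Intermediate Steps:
w(b, l) = l*b²
k = 1679/2736 (k = 5/9 + (4/19 + 5/16)/9 = 5/9 + (⅑)*(159/304) = 5/9 + 53/912 = 1679/2736 ≈ 0.61367)
((w(5, 6) - 2)²*D)*k = ((6*5² - 2)²*14)*(1679/2736) = ((6*25 - 2)²*14)*(1679/2736) = ((150 - 2)²*14)*(1679/2736) = (148²*14)*(1679/2736) = (21904*14)*(1679/2736) = 306656*(1679/2736) = 32179714/171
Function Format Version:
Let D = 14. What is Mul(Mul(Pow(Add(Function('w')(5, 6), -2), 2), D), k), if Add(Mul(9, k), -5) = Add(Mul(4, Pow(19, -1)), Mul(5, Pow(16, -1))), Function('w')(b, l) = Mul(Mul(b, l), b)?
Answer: Rational(32179714, 171) ≈ 1.8819e+5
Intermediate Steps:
Function('w')(b, l) = Mul(l, Pow(b, 2))
k = Rational(1679, 2736) (k = Add(Rational(5, 9), Mul(Rational(1, 9), Add(Mul(4, Pow(19, -1)), Mul(5, Pow(16, -1))))) = Add(Rational(5, 9), Mul(Rational(1, 9), Add(Mul(4, Rational(1, 19)), Mul(5, Rational(1, 16))))) = Add(Rational(5, 9), Mul(Rational(1, 9), Add(Rational(4, 19), Rational(5, 16)))) = Add(Rational(5, 9), Mul(Rational(1, 9), Rational(159, 304))) = Add(Rational(5, 9), Rational(53, 912)) = Rational(1679, 2736) ≈ 0.61367)
Mul(Mul(Pow(Add(Function('w')(5, 6), -2), 2), D), k) = Mul(Mul(Pow(Add(Mul(6, Pow(5, 2)), -2), 2), 14), Rational(1679, 2736)) = Mul(Mul(Pow(Add(Mul(6, 25), -2), 2), 14), Rational(1679, 2736)) = Mul(Mul(Pow(Add(150, -2), 2), 14), Rational(1679, 2736)) = Mul(Mul(Pow(148, 2), 14), Rational(1679, 2736)) = Mul(Mul(21904, 14), Rational(1679, 2736)) = Mul(306656, Rational(1679, 2736)) = Rational(32179714, 171)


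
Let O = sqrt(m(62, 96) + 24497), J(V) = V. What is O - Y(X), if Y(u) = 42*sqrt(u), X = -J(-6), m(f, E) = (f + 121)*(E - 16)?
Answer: sqrt(39137) - 42*sqrt(6) ≈ 94.952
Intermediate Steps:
m(f, E) = (-16 + E)*(121 + f) (m(f, E) = (121 + f)*(-16 + E) = (-16 + E)*(121 + f))
X = 6 (X = -1*(-6) = 6)
O = sqrt(39137) (O = sqrt((-1936 - 16*62 + 121*96 + 96*62) + 24497) = sqrt((-1936 - 992 + 11616 + 5952) + 24497) = sqrt(14640 + 24497) = sqrt(39137) ≈ 197.83)
O - Y(X) = sqrt(39137) - 42*sqrt(6)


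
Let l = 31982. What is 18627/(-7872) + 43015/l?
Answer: -42852439/41960384 ≈ -1.0213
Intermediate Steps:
18627/(-7872) + 43015/l = 18627/(-7872) + 43015/31982 = 18627*(-1/7872) + 43015*(1/31982) = -6209/2624 + 43015/31982 = -42852439/41960384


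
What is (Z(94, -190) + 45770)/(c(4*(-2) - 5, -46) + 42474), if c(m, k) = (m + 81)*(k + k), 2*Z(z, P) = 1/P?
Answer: 2484657/1966120 ≈ 1.2637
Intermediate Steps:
Z(z, P) = 1/(2*P)
c(m, k) = 2*k*(81 + m) (c(m, k) = (81 + m)*(2*k) = 2*k*(81 + m))
(Z(94, -190) + 45770)/(c(4*(-2) - 5, -46) + 42474) = ((1/2)/(-190) + 45770)/(2*(-46)*(81 + (4*(-2) - 5)) + 42474) = ((1/2)*(-1/190) + 45770)/(2*(-46)*(81 + (-8 - 5)) + 42474) = (-1/380 + 45770)/(2*(-46)*(81 - 13) + 42474) = 17392599/(380*(2*(-46)*68 + 42474)) = 17392599/(380*(-6256 + 42474)) = (17392599/380)/36218 = (17392599/380)*(1/36218) = 2484657/1966120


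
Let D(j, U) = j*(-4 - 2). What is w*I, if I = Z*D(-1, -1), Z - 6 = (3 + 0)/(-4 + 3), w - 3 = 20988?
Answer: 377838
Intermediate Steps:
D(j, U) = -6*j (D(j, U) = j*(-6) = -6*j)
w = 20991 (w = 3 + 20988 = 20991)
Z = 3 (Z = 6 + (3 + 0)/(-4 + 3) = 6 + 3/(-1) = 6 + 3*(-1) = 6 - 3 = 3)
I = 18 (I = 3*(-6*(-1)) = 3*6 = 18)
w*I = 20991*18 = 377838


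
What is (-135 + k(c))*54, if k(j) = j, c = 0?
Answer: -7290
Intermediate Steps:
(-135 + k(c))*54 = (-135 + 0)*54 = -135*54 = -7290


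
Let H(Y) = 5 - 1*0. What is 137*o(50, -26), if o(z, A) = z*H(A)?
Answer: 34250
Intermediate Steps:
H(Y) = 5 (H(Y) = 5 + 0 = 5)
o(z, A) = 5*z (o(z, A) = z*5 = 5*z)
137*o(50, -26) = 137*(5*50) = 137*250 = 34250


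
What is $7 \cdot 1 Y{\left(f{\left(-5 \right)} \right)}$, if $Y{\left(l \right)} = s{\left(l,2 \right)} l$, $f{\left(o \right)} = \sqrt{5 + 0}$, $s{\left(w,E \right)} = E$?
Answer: $14 \sqrt{5} \approx 31.305$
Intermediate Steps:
$f{\left(o \right)} = \sqrt{5}$
$Y{\left(l \right)} = 2 l$
$7 \cdot 1 Y{\left(f{\left(-5 \right)} \right)} = 7 \cdot 1 \cdot 2 \sqrt{5} = 7 \cdot 2 \sqrt{5} = 14 \sqrt{5}$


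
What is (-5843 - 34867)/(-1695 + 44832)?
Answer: -13570/14379 ≈ -0.94374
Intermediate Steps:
(-5843 - 34867)/(-1695 + 44832) = -40710/43137 = -40710*1/43137 = -13570/14379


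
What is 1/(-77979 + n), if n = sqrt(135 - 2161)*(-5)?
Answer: I/(-77979*I + 5*sqrt(2026)) ≈ -1.2824e-5 + 3.7011e-8*I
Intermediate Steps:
n = -5*I*sqrt(2026) (n = sqrt(-2026)*(-5) = (I*sqrt(2026))*(-5) = -5*I*sqrt(2026) ≈ -225.06*I)
1/(-77979 + n) = 1/(-77979 - 5*I*sqrt(2026))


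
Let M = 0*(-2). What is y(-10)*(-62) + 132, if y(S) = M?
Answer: 132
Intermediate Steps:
M = 0
y(S) = 0
y(-10)*(-62) + 132 = 0*(-62) + 132 = 0 + 132 = 132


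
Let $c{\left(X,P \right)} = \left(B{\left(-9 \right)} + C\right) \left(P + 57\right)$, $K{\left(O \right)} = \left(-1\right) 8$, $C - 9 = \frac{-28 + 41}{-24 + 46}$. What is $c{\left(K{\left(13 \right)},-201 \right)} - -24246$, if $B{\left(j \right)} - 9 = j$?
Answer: $\frac{251514}{11} \approx 22865.0$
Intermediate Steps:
$B{\left(j \right)} = 9 + j$
$C = \frac{211}{22}$ ($C = 9 + \frac{-28 + 41}{-24 + 46} = 9 + \frac{13}{22} = \frac{211}{22} \approx 9.5909$)
$K{\left(O \right)} = -8$
$c{\left(X,P \right)} = \frac{12027}{22} + \frac{211 P}{22}$ ($c{\left(X,P \right)} = \left(\left(9 - 9\right) + \frac{211}{22}\right) \left(P + 57\right) = \left(0 + \frac{211}{22}\right) \left(57 + P\right) = \frac{211 \left(57 + P\right)}{22} = \frac{12027}{22} + \frac{211 P}{22}$)
$c{\left(K{\left(13 \right)},-201 \right)} - -24246 = \left(\frac{12027}{22} + \frac{211}{22} \left(-201\right)\right) - -24246 = \left(\frac{12027}{22} - \frac{42411}{22}\right) + 24246 = - \frac{15192}{11} + 24246 = \frac{251514}{11}$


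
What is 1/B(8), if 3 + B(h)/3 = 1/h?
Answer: -8/69 ≈ -0.11594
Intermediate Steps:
B(h) = -9 + 3/h
1/B(8) = 1/(-9 + 3/8) = 1/(-69/8) = -8/69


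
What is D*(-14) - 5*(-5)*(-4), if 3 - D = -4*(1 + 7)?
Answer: -590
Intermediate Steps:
D = 35 (D = 3 - (-4)*(1 + 7) = 3 - (-4)*8 = 3 - 1*(-32) = 3 + 32 = 35)
D*(-14) - 5*(-5)*(-4) = 35*(-14) - 5*(-5)*(-4) = -490 + 25*(-4) = -490 - 100 = -590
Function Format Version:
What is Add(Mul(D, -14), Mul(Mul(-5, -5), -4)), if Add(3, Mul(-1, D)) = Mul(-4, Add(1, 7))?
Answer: -590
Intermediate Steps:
D = 35 (D = Add(3, Mul(-1, Mul(-4, Add(1, 7)))) = Add(3, Mul(-1, Mul(-4, 8))) = Add(3, Mul(-1, -32)) = Add(3, 32) = 35)
Add(Mul(D, -14), Mul(Mul(-5, -5), -4)) = Add(Mul(35, -14), Mul(Mul(-5, -5), -4)) = Add(-490, Mul(25, -4)) = Add(-490, -100) = -590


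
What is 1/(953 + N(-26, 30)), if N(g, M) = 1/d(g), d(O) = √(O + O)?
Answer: 49556/47226869 + 2*I*√13/47226869 ≈ 0.0010493 + 1.5269e-7*I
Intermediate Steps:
d(O) = √2*√O (d(O) = √(2*O) = √2*√O)
N(g, M) = √2/(2*√g) (N(g, M) = 1/(√2*√g) = √2/(2*√g))
1/(953 + N(-26, 30)) = 1/(953 + √2/(2*√(-26))) = 1/(953 + √2*(-I*√26/26)/2) = 1/(953 - I*√13/26)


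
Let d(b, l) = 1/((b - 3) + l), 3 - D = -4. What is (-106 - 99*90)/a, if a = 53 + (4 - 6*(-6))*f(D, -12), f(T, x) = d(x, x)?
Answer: -243432/1391 ≈ -175.01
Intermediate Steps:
D = 7 (D = 3 - 1*(-4) = 3 + 4 = 7)
d(b, l) = 1/(-3 + b + l) (d(b, l) = 1/((-3 + b) + l) = 1/(-3 + b + l))
f(T, x) = 1/(-3 + 2*x) (f(T, x) = 1/(-3 + x + x) = 1/(-3 + 2*x))
a = 1391/27 (a = 53 + (4 - 6*(-6))/(-3 + 2*(-12)) = 53 + (4 + 36)/(-3 - 24) = 53 + 40/(-27) = 53 + 40*(-1/27) = 53 - 40/27 = 1391/27 ≈ 51.518)
(-106 - 99*90)/a = (-106 - 99*90)/(1391/27) = (-106 - 8910)*(27/1391) = -9016*27/1391 = -243432/1391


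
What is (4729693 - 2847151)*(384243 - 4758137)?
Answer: -8234039158548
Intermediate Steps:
(4729693 - 2847151)*(384243 - 4758137) = 1882542*(-4373894) = -8234039158548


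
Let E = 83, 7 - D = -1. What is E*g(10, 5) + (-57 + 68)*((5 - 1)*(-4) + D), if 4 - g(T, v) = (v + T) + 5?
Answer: -1416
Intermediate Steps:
D = 8 (D = 7 - 1*(-1) = 7 + 1 = 8)
g(T, v) = -1 - T - v (g(T, v) = 4 - ((v + T) + 5) = 4 - ((T + v) + 5) = 4 - (5 + T + v) = 4 + (-5 - T - v) = -1 - T - v)
E*g(10, 5) + (-57 + 68)*((5 - 1)*(-4) + D) = 83*(-1 - 1*10 - 1*5) + (-57 + 68)*((5 - 1)*(-4) + 8) = 83*(-1 - 10 - 5) + 11*(4*(-4) + 8) = 83*(-16) + 11*(-16 + 8) = -1328 + 11*(-8) = -1328 - 88 = -1416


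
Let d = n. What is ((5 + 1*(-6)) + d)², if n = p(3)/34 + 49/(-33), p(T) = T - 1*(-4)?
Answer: 6538249/1258884 ≈ 5.1937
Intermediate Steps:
p(T) = 4 + T (p(T) = T + 4 = 4 + T)
n = -1435/1122 (n = (4 + 3)/34 + 49/(-33) = 7*(1/34) + 49*(-1/33) = 7/34 - 49/33 = -1435/1122 ≈ -1.2790)
d = -1435/1122 ≈ -1.2790
((5 + 1*(-6)) + d)² = ((5 + 1*(-6)) - 1435/1122)² = ((5 - 6) - 1435/1122)² = (-1 - 1435/1122)² = (-2557/1122)² = 6538249/1258884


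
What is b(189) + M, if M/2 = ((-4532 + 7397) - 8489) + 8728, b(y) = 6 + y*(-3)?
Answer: 5647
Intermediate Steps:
b(y) = 6 - 3*y
M = 6208 (M = 2*(((-4532 + 7397) - 8489) + 8728) = 2*((2865 - 8489) + 8728) = 2*(-5624 + 8728) = 2*3104 = 6208)
b(189) + M = (6 - 3*189) + 6208 = (6 - 567) + 6208 = -561 + 6208 = 5647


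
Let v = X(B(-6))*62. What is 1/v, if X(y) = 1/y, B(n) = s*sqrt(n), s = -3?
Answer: -3*I*sqrt(6)/62 ≈ -0.11852*I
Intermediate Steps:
B(n) = -3*sqrt(n)
v = 31*I*sqrt(6)/9 (v = 62/(-3*I*sqrt(6)) = (I*sqrt(6)/18)*62 = 31*I*sqrt(6)/9 ≈ 8.4371*I)
1/v = 1/(31*I*sqrt(6)/9) = -3*I*sqrt(6)/62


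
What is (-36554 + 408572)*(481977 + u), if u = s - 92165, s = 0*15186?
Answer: 145017080616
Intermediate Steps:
s = 0
u = -92165 (u = 0 - 92165 = -92165)
(-36554 + 408572)*(481977 + u) = (-36554 + 408572)*(481977 - 92165) = 372018*389812 = 145017080616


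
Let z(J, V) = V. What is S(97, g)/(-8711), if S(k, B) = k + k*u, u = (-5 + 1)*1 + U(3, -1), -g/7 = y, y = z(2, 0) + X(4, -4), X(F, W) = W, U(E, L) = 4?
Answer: -97/8711 ≈ -0.011135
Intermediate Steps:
y = -4 (y = 0 - 4 = -4)
g = 28 (g = -7*(-4) = 28)
u = 0 (u = (-5 + 1)*1 + 4 = -4*1 + 4 = -4 + 4 = 0)
S(k, B) = k (S(k, B) = k + k*0 = k + 0 = k)
S(97, g)/(-8711) = 97/(-8711) = 97*(-1/8711) = -97/8711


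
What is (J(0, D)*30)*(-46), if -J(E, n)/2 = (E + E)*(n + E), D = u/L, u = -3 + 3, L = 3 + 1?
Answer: 0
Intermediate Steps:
L = 4
u = 0
D = 0 (D = 0/4 = 0*(1/4) = 0)
J(E, n) = -4*E*(E + n) (J(E, n) = -2*(E + E)*(n + E) = -2*2*E*(E + n) = -4*E*(E + n))
(J(0, D)*30)*(-46) = (-4*0*(0 + 0)*30)*(-46) = (-4*0*0*30)*(-46) = (0*30)*(-46) = 0*(-46) = 0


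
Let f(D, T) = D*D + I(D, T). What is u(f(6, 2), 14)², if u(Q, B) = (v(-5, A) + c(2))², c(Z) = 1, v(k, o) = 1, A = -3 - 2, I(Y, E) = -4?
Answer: 16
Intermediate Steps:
A = -5
f(D, T) = -4 + D² (f(D, T) = D*D - 4 = D² - 4 = -4 + D²)
u(Q, B) = 4 (u(Q, B) = (1 + 1)² = 2² = 4)
u(f(6, 2), 14)² = 4² = 16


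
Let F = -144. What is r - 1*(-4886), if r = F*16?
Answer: 2582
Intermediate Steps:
r = -2304 (r = -144*16 = -2304)
r - 1*(-4886) = -2304 - 1*(-4886) = -2304 + 4886 = 2582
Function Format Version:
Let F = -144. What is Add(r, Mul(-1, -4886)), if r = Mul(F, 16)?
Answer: 2582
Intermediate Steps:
r = -2304 (r = Mul(-144, 16) = -2304)
Add(r, Mul(-1, -4886)) = Add(-2304, Mul(-1, -4886)) = Add(-2304, 4886) = 2582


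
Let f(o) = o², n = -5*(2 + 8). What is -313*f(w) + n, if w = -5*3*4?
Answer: -1126850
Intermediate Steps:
n = -50 (n = -5*10 = -50)
w = -60 (w = -15*4 = -60)
-313*f(w) + n = -313*(-60)² - 50 = -313*3600 - 50 = -1126800 - 50 = -1126850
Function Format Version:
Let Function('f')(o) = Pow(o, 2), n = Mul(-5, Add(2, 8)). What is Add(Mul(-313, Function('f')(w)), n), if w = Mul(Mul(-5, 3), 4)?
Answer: -1126850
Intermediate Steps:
n = -50 (n = Mul(-5, 10) = -50)
w = -60 (w = Mul(-15, 4) = -60)
Add(Mul(-313, Function('f')(w)), n) = Add(Mul(-313, Pow(-60, 2)), -50) = Add(Mul(-313, 3600), -50) = Add(-1126800, -50) = -1126850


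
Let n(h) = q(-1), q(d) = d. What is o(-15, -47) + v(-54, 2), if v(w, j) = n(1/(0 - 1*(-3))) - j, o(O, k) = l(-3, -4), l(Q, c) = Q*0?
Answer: -3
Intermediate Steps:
n(h) = -1
l(Q, c) = 0
o(O, k) = 0
v(w, j) = -1 - j
o(-15, -47) + v(-54, 2) = 0 + (-1 - 1*2) = 0 + (-1 - 2) = 0 - 3 = -3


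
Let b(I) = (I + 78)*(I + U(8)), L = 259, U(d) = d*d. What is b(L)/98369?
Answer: 108851/98369 ≈ 1.1066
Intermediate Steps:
U(d) = d²
b(I) = (64 + I)*(78 + I) (b(I) = (I + 78)*(I + 8²) = (78 + I)*(I + 64) = (78 + I)*(64 + I) = (64 + I)*(78 + I))
b(L)/98369 = (4992 + 259² + 142*259)/98369 = (4992 + 67081 + 36778)*(1/98369) = 108851*(1/98369) = 108851/98369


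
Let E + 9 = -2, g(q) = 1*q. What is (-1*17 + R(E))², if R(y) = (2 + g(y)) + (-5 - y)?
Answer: 400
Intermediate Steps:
g(q) = q
E = -11 (E = -9 - 2 = -11)
R(y) = -3 (R(y) = (2 + y) + (-5 - y) = -3)
(-1*17 + R(E))² = (-1*17 - 3)² = (-17 - 3)² = (-20)² = 400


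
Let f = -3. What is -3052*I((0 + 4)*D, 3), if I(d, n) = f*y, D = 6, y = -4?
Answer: -36624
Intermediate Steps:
I(d, n) = 12 (I(d, n) = -3*(-4) = 12)
-3052*I((0 + 4)*D, 3) = -3052*12 = -36624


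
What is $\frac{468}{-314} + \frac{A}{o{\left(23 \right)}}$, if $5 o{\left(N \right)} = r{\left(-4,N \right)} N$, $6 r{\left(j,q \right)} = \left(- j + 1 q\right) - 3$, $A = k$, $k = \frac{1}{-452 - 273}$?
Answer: $- \frac{3121717}{2094380} \approx -1.4905$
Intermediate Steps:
$k = - \frac{1}{725}$ ($k = \frac{1}{-725} = - \frac{1}{725} \approx -0.0013793$)
$A = - \frac{1}{725} \approx -0.0013793$
$r{\left(j,q \right)} = - \frac{1}{2} - \frac{j}{6} + \frac{q}{6}$ ($r{\left(j,q \right)} = \frac{\left(- j + 1 q\right) - 3}{6} = \frac{\left(- j + q\right) - 3}{6} = \frac{\left(q - j\right) - 3}{6} = \frac{-3 + q - j}{6} = - \frac{1}{2} - \frac{j}{6} + \frac{q}{6}$)
$o{\left(N \right)} = \frac{N \left(\frac{1}{6} + \frac{N}{6}\right)}{5}$ ($o{\left(N \right)} = \frac{\left(- \frac{1}{2} - - \frac{2}{3} + \frac{N}{6}\right) N}{5} = \frac{\left(- \frac{1}{2} + \frac{2}{3} + \frac{N}{6}\right) N}{5} = \frac{\left(\frac{1}{6} + \frac{N}{6}\right) N}{5} = \frac{N \left(\frac{1}{6} + \frac{N}{6}\right)}{5}$)
$\frac{468}{-314} + \frac{A}{o{\left(23 \right)}} = \frac{468}{-314} - \frac{1}{725 \cdot \frac{1}{30} \cdot 23 \left(1 + 23\right)} = 468 \left(- \frac{1}{314}\right) - \frac{1}{725 \cdot \frac{1}{30} \cdot 23 \cdot 24} = - \frac{234}{157} - \frac{1}{725 \cdot \frac{92}{5}} = - \frac{234}{157} - \frac{1}{13340} = - \frac{3121717}{2094380}$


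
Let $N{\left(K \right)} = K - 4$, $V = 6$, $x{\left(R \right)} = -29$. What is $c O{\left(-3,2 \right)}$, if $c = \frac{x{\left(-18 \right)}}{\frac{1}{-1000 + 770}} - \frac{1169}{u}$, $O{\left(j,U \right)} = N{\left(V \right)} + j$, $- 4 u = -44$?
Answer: $- \frac{72201}{11} \approx -6563.7$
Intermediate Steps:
$u = 11$ ($u = \left(- \frac{1}{4}\right) \left(-44\right) = 11$)
$N{\left(K \right)} = -4 + K$ ($N{\left(K \right)} = K - 4 = -4 + K$)
$O{\left(j,U \right)} = 2 + j$ ($O{\left(j,U \right)} = \left(-4 + 6\right) + j = 2 + j$)
$c = \frac{72201}{11}$ ($c = - \frac{29}{\frac{1}{-1000 + 770}} - \frac{1169}{11} = - \frac{29}{\frac{1}{-230}} - \frac{1169}{11} = - \frac{29}{- \frac{1}{230}} - \frac{1169}{11} = \left(-29\right) \left(-230\right) - \frac{1169}{11} = 6670 - \frac{1169}{11} = \frac{72201}{11} \approx 6563.7$)
$c O{\left(-3,2 \right)} = \frac{72201 \left(2 - 3\right)}{11} = \frac{72201}{11} \left(-1\right) = - \frac{72201}{11}$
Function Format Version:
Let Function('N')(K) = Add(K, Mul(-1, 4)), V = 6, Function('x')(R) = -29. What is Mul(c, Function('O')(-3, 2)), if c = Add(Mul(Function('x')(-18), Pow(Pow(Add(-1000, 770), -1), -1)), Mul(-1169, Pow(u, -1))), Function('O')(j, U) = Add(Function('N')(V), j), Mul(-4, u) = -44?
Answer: Rational(-72201, 11) ≈ -6563.7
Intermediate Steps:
u = 11 (u = Mul(Rational(-1, 4), -44) = 11)
Function('N')(K) = Add(-4, K) (Function('N')(K) = Add(K, -4) = Add(-4, K))
Function('O')(j, U) = Add(2, j) (Function('O')(j, U) = Add(Add(-4, 6), j) = Add(2, j))
c = Rational(72201, 11) (c = Add(Mul(-29, Pow(Pow(Add(-1000, 770), -1), -1)), Mul(-1169, Pow(11, -1))) = Add(Mul(-29, Pow(Pow(-230, -1), -1)), Mul(-1169, Rational(1, 11))) = Add(Mul(-29, Pow(Rational(-1, 230), -1)), Rational(-1169, 11)) = Add(Mul(-29, -230), Rational(-1169, 11)) = Add(6670, Rational(-1169, 11)) = Rational(72201, 11) ≈ 6563.7)
Mul(c, Function('O')(-3, 2)) = Mul(Rational(72201, 11), Add(2, -3)) = Mul(Rational(72201, 11), -1) = Rational(-72201, 11)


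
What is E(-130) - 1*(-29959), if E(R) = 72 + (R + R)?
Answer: 29771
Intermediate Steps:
E(R) = 72 + 2*R
E(-130) - 1*(-29959) = (72 + 2*(-130)) - 1*(-29959) = (72 - 260) + 29959 = -188 + 29959 = 29771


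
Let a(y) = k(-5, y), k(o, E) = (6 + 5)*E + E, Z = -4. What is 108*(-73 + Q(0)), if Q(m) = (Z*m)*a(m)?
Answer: -7884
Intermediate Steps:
k(o, E) = 12*E (k(o, E) = 11*E + E = 12*E)
a(y) = 12*y
Q(m) = -48*m² (Q(m) = (-4*m)*(12*m) = -48*m²)
108*(-73 + Q(0)) = 108*(-73 - 48*0²) = 108*(-73 - 48*0) = 108*(-73 + 0) = 108*(-73) = -7884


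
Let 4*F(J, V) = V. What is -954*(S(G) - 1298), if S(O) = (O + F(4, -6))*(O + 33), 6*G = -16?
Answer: 1358867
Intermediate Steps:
G = -8/3 (G = (⅙)*(-16) = -8/3 ≈ -2.6667)
F(J, V) = V/4
S(O) = (33 + O)*(-3/2 + O) (S(O) = (O + (¼)*(-6))*(O + 33) = (O - 3/2)*(33 + O) = (-3/2 + O)*(33 + O) = (33 + O)*(-3/2 + O))
-954*(S(G) - 1298) = -954*((-99/2 + (-8/3)² + (63/2)*(-8/3)) - 1298) = -954*((-99/2 + 64/9 - 84) - 1298) = -954*(-2275/18 - 1298) = -954*(-25639/18) = 1358867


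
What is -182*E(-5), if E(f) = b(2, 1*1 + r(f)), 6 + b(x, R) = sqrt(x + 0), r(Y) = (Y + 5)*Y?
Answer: 1092 - 182*sqrt(2) ≈ 834.61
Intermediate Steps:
r(Y) = Y*(5 + Y) (r(Y) = (5 + Y)*Y = Y*(5 + Y))
b(x, R) = -6 + sqrt(x) (b(x, R) = -6 + sqrt(x + 0) = -6 + sqrt(x))
E(f) = -6 + sqrt(2)
-182*E(-5) = -182*(-6 + sqrt(2)) = 1092 - 182*sqrt(2)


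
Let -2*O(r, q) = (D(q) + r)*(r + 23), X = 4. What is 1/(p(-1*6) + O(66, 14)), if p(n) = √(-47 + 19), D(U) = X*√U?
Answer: -1/(2937 + 178*√14 - 2*I*√7) ≈ -0.00027754 - 4.0761e-7*I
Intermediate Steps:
D(U) = 4*√U
p(n) = 2*I*√7 (p(n) = √(-28) = 2*I*√7)
O(r, q) = -(23 + r)*(r + 4*√q)/2 (O(r, q) = -(4*√q + r)*(r + 23)/2 = -(r + 4*√q)*(23 + r)/2 = -(23 + r)*(r + 4*√q)/2)
1/(p(-1*6) + O(66, 14)) = 1/(2*I*√7 + (-46*√14 - 23/2*66 - ½*66² - 2*66*√14)) = 1/(2*I*√7 + (-46*√14 - 759 - ½*4356 - 132*√14)) = 1/(2*I*√7 + (-46*√14 - 759 - 2178 - 132*√14)) = 1/(2*I*√7 + (-2937 - 178*√14)) = 1/(-2937 - 178*√14 + 2*I*√7)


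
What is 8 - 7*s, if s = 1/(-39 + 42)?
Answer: 17/3 ≈ 5.6667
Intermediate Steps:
s = ⅓ (s = 1/3 = ⅓ ≈ 0.33333)
8 - 7*s = 8 - 7*⅓ = 8 - 7/3 = 17/3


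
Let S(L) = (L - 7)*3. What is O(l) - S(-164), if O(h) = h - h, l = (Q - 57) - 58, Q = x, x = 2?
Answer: 513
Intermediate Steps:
S(L) = -21 + 3*L (S(L) = (-7 + L)*3 = -21 + 3*L)
Q = 2
l = -113 (l = (2 - 57) - 58 = -55 - 58 = -113)
O(h) = 0
O(l) - S(-164) = 0 - (-21 + 3*(-164)) = 0 - (-21 - 492) = 0 - 1*(-513) = 0 + 513 = 513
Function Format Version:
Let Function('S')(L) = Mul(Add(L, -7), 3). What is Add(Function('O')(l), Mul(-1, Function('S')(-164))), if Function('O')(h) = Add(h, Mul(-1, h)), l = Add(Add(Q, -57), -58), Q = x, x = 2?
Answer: 513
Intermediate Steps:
Function('S')(L) = Add(-21, Mul(3, L)) (Function('S')(L) = Mul(Add(-7, L), 3) = Add(-21, Mul(3, L)))
Q = 2
l = -113 (l = Add(Add(2, -57), -58) = Add(-55, -58) = -113)
Function('O')(h) = 0
Add(Function('O')(l), Mul(-1, Function('S')(-164))) = Add(0, Mul(-1, Add(-21, Mul(3, -164)))) = Add(0, Mul(-1, Add(-21, -492))) = Add(0, Mul(-1, -513)) = Add(0, 513) = 513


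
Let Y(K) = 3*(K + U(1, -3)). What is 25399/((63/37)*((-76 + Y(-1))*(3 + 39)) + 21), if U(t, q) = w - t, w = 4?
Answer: -939763/184443 ≈ -5.0951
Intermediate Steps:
U(t, q) = 4 - t
Y(K) = 9 + 3*K (Y(K) = 3*(K + (4 - 1*1)) = 3*(K + (4 - 1)) = 3*(K + 3) = 3*(3 + K) = 9 + 3*K)
25399/((63/37)*((-76 + Y(-1))*(3 + 39)) + 21) = 25399/((63/37)*((-76 + (9 + 3*(-1)))*(3 + 39)) + 21) = 25399/((63*(1/37))*((-76 + (9 - 3))*42) + 21) = 25399/(63*((-76 + 6)*42)/37 + 21) = 25399/(63*(-70*42)/37 + 21) = 25399/((63/37)*(-2940) + 21) = 25399/(-185220/37 + 21) = 25399/(-184443/37) = 25399*(-37/184443) = -939763/184443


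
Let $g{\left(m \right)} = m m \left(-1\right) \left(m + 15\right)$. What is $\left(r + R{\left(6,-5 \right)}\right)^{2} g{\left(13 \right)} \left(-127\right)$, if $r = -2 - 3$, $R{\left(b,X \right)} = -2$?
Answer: $29447236$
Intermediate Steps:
$g{\left(m \right)} = - m^{2} \left(15 + m\right)$ ($g{\left(m \right)} = m^{2} \left(-1\right) \left(15 + m\right) = - m^{2} \left(15 + m\right)$)
$r = -5$
$\left(r + R{\left(6,-5 \right)}\right)^{2} g{\left(13 \right)} \left(-127\right) = \left(-5 - 2\right)^{2} \cdot 13^{2} \left(-15 - 13\right) \left(-127\right) = \left(-7\right)^{2} \cdot 169 \left(-15 - 13\right) \left(-127\right) = 49 \cdot 169 \left(-28\right) \left(-127\right) = 49 \left(-4732\right) \left(-127\right) = \left(-231868\right) \left(-127\right) = 29447236$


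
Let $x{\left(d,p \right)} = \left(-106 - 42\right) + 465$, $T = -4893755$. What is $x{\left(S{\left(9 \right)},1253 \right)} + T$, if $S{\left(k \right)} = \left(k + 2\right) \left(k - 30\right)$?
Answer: $-4893438$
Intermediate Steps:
$S{\left(k \right)} = \left(-30 + k\right) \left(2 + k\right)$ ($S{\left(k \right)} = \left(2 + k\right) \left(-30 + k\right) = \left(-30 + k\right) \left(2 + k\right)$)
$x{\left(d,p \right)} = 317$ ($x{\left(d,p \right)} = -148 + 465 = 317$)
$x{\left(S{\left(9 \right)},1253 \right)} + T = 317 - 4893755 = -4893438$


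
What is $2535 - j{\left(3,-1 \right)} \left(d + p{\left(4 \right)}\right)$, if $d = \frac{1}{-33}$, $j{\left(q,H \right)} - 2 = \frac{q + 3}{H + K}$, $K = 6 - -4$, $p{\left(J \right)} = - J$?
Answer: $\frac{252029}{99} \approx 2545.7$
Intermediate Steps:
$K = 10$ ($K = 6 + 4 = 10$)
$j{\left(q,H \right)} = 2 + \frac{3 + q}{10 + H}$ ($j{\left(q,H \right)} = 2 + \frac{q + 3}{H + 10} = 2 + \frac{3 + q}{10 + H}$)
$d = - \frac{1}{33} \approx -0.030303$
$2535 - j{\left(3,-1 \right)} \left(d + p{\left(4 \right)}\right) = 2535 - \frac{23 + 3 + 2 \left(-1\right)}{10 - 1} \left(- \frac{1}{33} - 4\right) = 2535 - \frac{23 + 3 - 2}{9} \left(- \frac{1}{33} - 4\right) = 2535 - \frac{1}{9} \cdot 24 \left(- \frac{133}{33}\right) = 2535 - \frac{8}{3} \left(- \frac{133}{33}\right) = 2535 - - \frac{1064}{99} = 2535 + \frac{1064}{99} = \frac{252029}{99}$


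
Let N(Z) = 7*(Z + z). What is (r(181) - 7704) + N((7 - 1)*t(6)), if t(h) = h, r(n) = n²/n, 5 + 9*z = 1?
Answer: -65467/9 ≈ -7274.1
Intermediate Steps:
z = -4/9 (z = -5/9 + (⅑)*1 = -5/9 + ⅑ = -4/9 ≈ -0.44444)
r(n) = n
N(Z) = -28/9 + 7*Z (N(Z) = 7*(Z - 4/9) = 7*(-4/9 + Z) = -28/9 + 7*Z)
(r(181) - 7704) + N((7 - 1)*t(6)) = (181 - 7704) + (-28/9 + 7*((7 - 1)*6)) = -7523 + (-28/9 + 7*(6*6)) = -7523 + (-28/9 + 7*36) = -7523 + (-28/9 + 252) = -7523 + 2240/9 = -65467/9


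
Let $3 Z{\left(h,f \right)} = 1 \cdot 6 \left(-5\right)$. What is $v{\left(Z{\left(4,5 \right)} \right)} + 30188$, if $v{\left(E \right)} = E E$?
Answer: $30288$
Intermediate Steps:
$Z{\left(h,f \right)} = -10$ ($Z{\left(h,f \right)} = \frac{1 \cdot 6 \left(-5\right)}{3} = \frac{6 \left(-5\right)}{3} = \frac{1}{3} \left(-30\right) = -10$)
$v{\left(E \right)} = E^{2}$
$v{\left(Z{\left(4,5 \right)} \right)} + 30188 = \left(-10\right)^{2} + 30188 = 100 + 30188 = 30288$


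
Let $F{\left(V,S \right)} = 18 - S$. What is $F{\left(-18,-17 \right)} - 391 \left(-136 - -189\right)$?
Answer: $-20688$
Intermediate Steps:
$F{\left(-18,-17 \right)} - 391 \left(-136 - -189\right) = \left(18 - -17\right) - 391 \left(-136 - -189\right) = \left(18 + 17\right) - 391 \left(-136 + 189\right) = 35 - 20723 = -20688$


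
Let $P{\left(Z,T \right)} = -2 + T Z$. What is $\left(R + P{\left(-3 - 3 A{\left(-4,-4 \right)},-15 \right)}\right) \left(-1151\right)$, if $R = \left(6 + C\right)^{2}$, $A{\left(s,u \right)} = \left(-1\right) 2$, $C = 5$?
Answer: $-85174$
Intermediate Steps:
$A{\left(s,u \right)} = -2$
$R = 121$ ($R = \left(6 + 5\right)^{2} = 11^{2} = 121$)
$\left(R + P{\left(-3 - 3 A{\left(-4,-4 \right)},-15 \right)}\right) \left(-1151\right) = \left(121 - \left(2 + 15 \left(-3 - -6\right)\right)\right) \left(-1151\right) = \left(121 - \left(2 + 15 \left(-3 + 6\right)\right)\right) \left(-1151\right) = \left(121 - 47\right) \left(-1151\right) = 74 \left(-1151\right) = -85174$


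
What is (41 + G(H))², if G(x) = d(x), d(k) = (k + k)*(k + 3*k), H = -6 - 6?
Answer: 1423249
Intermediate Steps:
H = -12
d(k) = 8*k² (d(k) = (2*k)*(4*k) = 8*k²)
G(x) = 8*x²
(41 + G(H))² = (41 + 8*(-12)²)² = (41 + 8*144)² = (41 + 1152)² = 1193² = 1423249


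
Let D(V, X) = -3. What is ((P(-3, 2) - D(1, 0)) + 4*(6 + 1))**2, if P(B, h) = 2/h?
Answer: 1024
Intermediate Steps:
((P(-3, 2) - D(1, 0)) + 4*(6 + 1))**2 = ((2/2 - 1*(-3)) + 4*(6 + 1))**2 = ((2*(1/2) + 3) + 4*7)**2 = ((1 + 3) + 28)**2 = (4 + 28)**2 = 32**2 = 1024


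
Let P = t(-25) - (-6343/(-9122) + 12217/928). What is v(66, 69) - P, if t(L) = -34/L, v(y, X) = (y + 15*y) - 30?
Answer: 109889108753/105815200 ≈ 1038.5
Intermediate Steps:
v(y, X) = -30 + 16*y (v(y, X) = 16*y - 30 = -30 + 16*y)
P = -1322713553/105815200 (P = -34/(-25) - (-6343/(-9122) + 12217/928) = -34*(-1/25) - (-6343*(-1/9122) + 12217*(1/928)) = 34/25 - (6343/9122 + 12217/928) = 34/25 - 1*58664889/4232608 = 34/25 - 58664889/4232608 = -1322713553/105815200 ≈ -12.500)
v(66, 69) - P = (-30 + 16*66) - 1*(-1322713553/105815200) = (-30 + 1056) + 1322713553/105815200 = 1026 + 1322713553/105815200 = 109889108753/105815200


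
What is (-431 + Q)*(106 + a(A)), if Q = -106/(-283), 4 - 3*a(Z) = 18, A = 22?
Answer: -37047568/849 ≈ -43637.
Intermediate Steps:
a(Z) = -14/3 (a(Z) = 4/3 - ⅓*18 = 4/3 - 6 = -14/3)
Q = 106/283 (Q = -106*(-1/283) = 106/283 ≈ 0.37456)
(-431 + Q)*(106 + a(A)) = (-431 + 106/283)*(106 - 14/3) = -121867/283*304/3 = -37047568/849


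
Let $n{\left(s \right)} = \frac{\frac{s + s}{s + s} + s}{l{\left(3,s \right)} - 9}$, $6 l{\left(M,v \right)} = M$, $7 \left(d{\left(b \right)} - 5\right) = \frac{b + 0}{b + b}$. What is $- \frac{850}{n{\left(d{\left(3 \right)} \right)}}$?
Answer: $1190$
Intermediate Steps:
$d{\left(b \right)} = \frac{71}{14}$ ($d{\left(b \right)} = 5 + \frac{\left(b + 0\right) \frac{1}{b + b}}{7} = 5 + \frac{b \frac{1}{2 b}}{7} = 5 + \frac{1}{7} \cdot \frac{1}{2} = 5 + \frac{1}{14} = \frac{71}{14}$)
$l{\left(M,v \right)} = \frac{M}{6}$
$n{\left(s \right)} = - \frac{2}{17} - \frac{2 s}{17}$ ($n{\left(s \right)} = \frac{\frac{s + s}{s + s} + s}{\frac{1}{6} \cdot 3 - 9} = \frac{\frac{2 s}{2 s} + s}{\frac{1}{2} - 9} = \frac{2 s \frac{1}{2 s} + s}{- \frac{17}{2}} = \left(1 + s\right) \left(- \frac{2}{17}\right) = - \frac{2}{17} - \frac{2 s}{17}$)
$- \frac{850}{n{\left(d{\left(3 \right)} \right)}} = - \frac{850}{- \frac{2}{17} - \frac{71}{119}} = - \frac{850}{- \frac{5}{7}} = \left(-850\right) \left(- \frac{7}{5}\right) = 1190$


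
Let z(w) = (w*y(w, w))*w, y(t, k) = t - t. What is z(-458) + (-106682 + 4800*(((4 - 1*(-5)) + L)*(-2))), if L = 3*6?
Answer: -365882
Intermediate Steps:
y(t, k) = 0
L = 18
z(w) = 0 (z(w) = (w*0)*w = 0*w = 0)
z(-458) + (-106682 + 4800*(((4 - 1*(-5)) + L)*(-2))) = 0 + (-106682 + 4800*(((4 - 1*(-5)) + 18)*(-2))) = 0 + (-106682 + 4800*(((4 + 5) + 18)*(-2))) = 0 + (-106682 + 4800*((9 + 18)*(-2))) = 0 + (-106682 + 4800*(27*(-2))) = 0 + (-106682 + 4800*(-54)) = 0 + (-106682 - 259200) = 0 - 365882 = -365882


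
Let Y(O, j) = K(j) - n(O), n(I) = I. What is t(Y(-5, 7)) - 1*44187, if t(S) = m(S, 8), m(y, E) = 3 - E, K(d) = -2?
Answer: -44192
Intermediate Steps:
Y(O, j) = -2 - O
t(S) = -5 (t(S) = 3 - 1*8 = 3 - 8 = -5)
t(Y(-5, 7)) - 1*44187 = -5 - 1*44187 = -5 - 44187 = -44192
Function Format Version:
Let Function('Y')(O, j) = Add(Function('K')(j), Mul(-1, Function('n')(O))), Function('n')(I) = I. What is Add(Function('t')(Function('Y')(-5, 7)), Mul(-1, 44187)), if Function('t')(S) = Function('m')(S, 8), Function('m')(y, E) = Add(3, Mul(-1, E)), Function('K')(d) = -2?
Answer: -44192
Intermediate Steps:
Function('Y')(O, j) = Add(-2, Mul(-1, O))
Function('t')(S) = -5 (Function('t')(S) = Add(3, Mul(-1, 8)) = Add(3, -8) = -5)
Add(Function('t')(Function('Y')(-5, 7)), Mul(-1, 44187)) = Add(-5, Mul(-1, 44187)) = Add(-5, -44187) = -44192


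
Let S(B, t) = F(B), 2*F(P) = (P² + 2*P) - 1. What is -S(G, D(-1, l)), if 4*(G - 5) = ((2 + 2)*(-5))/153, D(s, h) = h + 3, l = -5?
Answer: -786751/46818 ≈ -16.804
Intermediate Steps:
D(s, h) = 3 + h
F(P) = -½ + P + P²/2 (F(P) = ((P² + 2*P) - 1)/2 = (-1 + P² + 2*P)/2 = -½ + P + P²/2)
G = 760/153 (G = 5 + (((2 + 2)*(-5))/153)/4 = 5 + ((4*(-5))*(1/153))/4 = 5 + (-20*1/153)/4 = 5 + (¼)*(-20/153) = 5 - 5/153 = 760/153 ≈ 4.9673)
S(B, t) = -½ + B + B²/2
-S(G, D(-1, l)) = -(-½ + 760/153 + (760/153)²/2) = -(-½ + 760/153 + (½)*(577600/23409)) = -(-½ + 760/153 + 288800/23409) = -1*786751/46818 = -786751/46818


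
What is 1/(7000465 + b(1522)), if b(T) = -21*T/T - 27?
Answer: 1/7000417 ≈ 1.4285e-7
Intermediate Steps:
b(T) = -48 (b(T) = -21*1 - 27 = -21 - 27 = -48)
1/(7000465 + b(1522)) = 1/(7000465 - 48) = 1/7000417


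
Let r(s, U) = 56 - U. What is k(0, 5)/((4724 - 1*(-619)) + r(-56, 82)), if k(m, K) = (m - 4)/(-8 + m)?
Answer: 1/10634 ≈ 9.4038e-5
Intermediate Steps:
k(m, K) = (-4 + m)/(-8 + m)
k(0, 5)/((4724 - 1*(-619)) + r(-56, 82)) = ((-4 + 0)/(-8 + 0))/((4724 - 1*(-619)) + (56 - 1*82)) = (-4/(-8))/((4724 + 619) + (56 - 82)) = (-⅛*(-4))/(5343 - 26) = (½)/5317 = (½)*(1/5317) = 1/10634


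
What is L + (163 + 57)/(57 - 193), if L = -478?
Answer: -16307/34 ≈ -479.62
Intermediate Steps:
L + (163 + 57)/(57 - 193) = -478 + (163 + 57)/(57 - 193) = -478 + 220/(-136) = -478 + 220*(-1/136) = -478 - 55/34 = -16307/34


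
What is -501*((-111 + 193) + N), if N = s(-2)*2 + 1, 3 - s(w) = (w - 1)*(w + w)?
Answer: -32565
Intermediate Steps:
s(w) = 3 - 2*w*(-1 + w) (s(w) = 3 - (w - 1)*(w + w) = 3 - (-1 + w)*2*w = 3 - 2*w*(-1 + w))
N = -17 (N = (3 - 2*(-2)² + 2*(-2))*2 + 1 = (3 - 2*4 - 4)*2 + 1 = (3 - 8 - 4)*2 + 1 = -9*2 + 1 = -18 + 1 = -17)
-501*((-111 + 193) + N) = -501*((-111 + 193) - 17) = -501*(82 - 17) = -501*65 = -32565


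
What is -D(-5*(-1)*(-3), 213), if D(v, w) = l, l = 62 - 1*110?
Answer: 48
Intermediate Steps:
l = -48 (l = 62 - 110 = -48)
D(v, w) = -48
-D(-5*(-1)*(-3), 213) = -1*(-48) = 48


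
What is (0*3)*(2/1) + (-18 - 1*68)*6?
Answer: -516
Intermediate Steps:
(0*3)*(2/1) + (-18 - 1*68)*6 = 0*(2*1) + (-18 - 68)*6 = 0*2 - 86*6 = 0 - 516 = -516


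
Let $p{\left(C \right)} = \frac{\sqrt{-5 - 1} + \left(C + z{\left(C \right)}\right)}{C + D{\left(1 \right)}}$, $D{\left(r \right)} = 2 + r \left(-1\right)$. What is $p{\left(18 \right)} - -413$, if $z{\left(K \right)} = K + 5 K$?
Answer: $\frac{7973}{19} + \frac{i \sqrt{6}}{19} \approx 419.63 + 0.12892 i$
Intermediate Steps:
$z{\left(K \right)} = 6 K$
$D{\left(r \right)} = 2 - r$
$p{\left(C \right)} = \frac{7 C + i \sqrt{6}}{1 + C}$ ($p{\left(C \right)} = \frac{\sqrt{-5 - 1} + \left(C + 6 C\right)}{C + \left(2 - 1\right)} = \frac{\sqrt{-6} + 7 C}{C + \left(2 - 1\right)} = \frac{i \sqrt{6} + 7 C}{C + 1} = \frac{7 C + i \sqrt{6}}{1 + C}$)
$p{\left(18 \right)} - -413 = \frac{7 \cdot 18 + i \sqrt{6}}{1 + 18} - -413 = \frac{126 + i \sqrt{6}}{19} + 413 = \left(\frac{126}{19} + \frac{i \sqrt{6}}{19}\right) + 413 = \frac{7973}{19} + \frac{i \sqrt{6}}{19}$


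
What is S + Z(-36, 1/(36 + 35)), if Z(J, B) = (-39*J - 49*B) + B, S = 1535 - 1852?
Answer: 77129/71 ≈ 1086.3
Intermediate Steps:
S = -317
Z(J, B) = -48*B - 39*J (Z(J, B) = (-49*B - 39*J) + B = -48*B - 39*J)
S + Z(-36, 1/(36 + 35)) = -317 + (-48/(36 + 35) - 39*(-36)) = -317 + (-48/71 + 1404) = -317 + 99636/71 = 77129/71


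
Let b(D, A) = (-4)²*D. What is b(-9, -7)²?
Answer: 20736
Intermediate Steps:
b(D, A) = 16*D
b(-9, -7)² = (16*(-9))² = (-144)² = 20736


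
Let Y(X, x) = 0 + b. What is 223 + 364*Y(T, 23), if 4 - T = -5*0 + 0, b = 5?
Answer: 2043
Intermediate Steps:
T = 4 (T = 4 - (-5*0 + 0) = 4 - (0 + 0) = 4 - 1*0 = 4 + 0 = 4)
Y(X, x) = 5 (Y(X, x) = 0 + 5 = 5)
223 + 364*Y(T, 23) = 223 + 364*5 = 223 + 1820 = 2043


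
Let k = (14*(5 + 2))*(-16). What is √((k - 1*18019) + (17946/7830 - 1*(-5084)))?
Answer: 4*I*√171493530/435 ≈ 120.42*I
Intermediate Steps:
k = -1568 (k = (14*7)*(-16) = 98*(-16) = -1568)
√((k - 1*18019) + (17946/7830 - 1*(-5084))) = √((-1568 - 1*18019) + (17946/7830 - 1*(-5084))) = √((-1568 - 18019) + (17946*(1/7830) + 5084)) = √(-19587 + (997/435 + 5084)) = √(-19587 + 2212537/435) = √(-6307808/435) = 4*I*√171493530/435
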